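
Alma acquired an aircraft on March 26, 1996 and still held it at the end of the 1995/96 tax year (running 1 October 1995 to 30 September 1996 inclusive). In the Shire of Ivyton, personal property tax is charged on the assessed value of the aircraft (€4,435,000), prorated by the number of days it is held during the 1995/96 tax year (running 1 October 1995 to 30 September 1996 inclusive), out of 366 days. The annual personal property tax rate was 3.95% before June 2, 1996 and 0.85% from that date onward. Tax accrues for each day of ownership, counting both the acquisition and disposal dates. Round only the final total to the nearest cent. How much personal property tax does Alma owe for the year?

€45,010.40

March 26 – June 1, 1996: 68 days at 3.95% → €4,435,000 × 3.95% × 68/366 = €32,547.5683
June 2 – September 30, 1996: 121 days at 0.85% → €4,435,000 × 0.85% × 121/366 = €12,462.8347
Total = €45,010.4030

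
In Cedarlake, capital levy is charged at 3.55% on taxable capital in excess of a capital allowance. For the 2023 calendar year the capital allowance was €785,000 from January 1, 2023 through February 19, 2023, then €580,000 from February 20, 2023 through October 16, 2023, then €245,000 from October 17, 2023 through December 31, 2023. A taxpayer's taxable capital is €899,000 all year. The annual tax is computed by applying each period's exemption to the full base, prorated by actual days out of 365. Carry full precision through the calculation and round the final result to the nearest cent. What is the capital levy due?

January 1 – February 19, 2023: 50 days, exemption €785,000 → (€899,000 − €785,000) × 3.55% × 50/365 = €554.3836
February 20 – October 16, 2023: 239 days, exemption €580,000 → (€899,000 − €580,000) × 3.55% × 239/365 = €7,415.2205
October 17 – December 31, 2023: 76 days, exemption €245,000 → (€899,000 − €245,000) × 3.55% × 76/365 = €4,834.2247
Total = €12,803.8288

€12,803.83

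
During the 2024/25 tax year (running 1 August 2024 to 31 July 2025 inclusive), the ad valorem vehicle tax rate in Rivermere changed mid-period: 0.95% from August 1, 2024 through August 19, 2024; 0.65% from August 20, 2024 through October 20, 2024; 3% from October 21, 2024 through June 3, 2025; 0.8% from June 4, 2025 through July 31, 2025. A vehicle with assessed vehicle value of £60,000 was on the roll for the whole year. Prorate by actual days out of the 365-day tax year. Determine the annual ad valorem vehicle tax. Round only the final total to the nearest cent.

£1,286.71

August 1 – August 19, 2024: 19 days at 0.95% → £60,000 × 0.95% × 19/365 = £29.6712
August 20 – October 20, 2024: 62 days at 0.65% → £60,000 × 0.65% × 62/365 = £66.2466
October 21, 2024 – June 3, 2025: 226 days at 3% → £60,000 × 3% × 226/365 = £1,114.5205
June 4 – July 31, 2025: 58 days at 0.8% → £60,000 × 0.8% × 58/365 = £76.2740
Total = £1,286.7123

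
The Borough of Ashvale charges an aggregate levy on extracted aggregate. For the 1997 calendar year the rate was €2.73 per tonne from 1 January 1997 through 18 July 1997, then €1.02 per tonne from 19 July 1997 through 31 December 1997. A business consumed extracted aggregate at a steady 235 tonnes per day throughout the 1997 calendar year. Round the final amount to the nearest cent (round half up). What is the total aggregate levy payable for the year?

1 January – 18 July 1997: 199 days × 235 tonnes/day = 46,765 tonnes at €2.73/tonne → €127,668.45
19 July – 31 December 1997: 166 days × 235 tonnes/day = 39,010 tonnes at €1.02/tonne → €39,790.20

€167,458.65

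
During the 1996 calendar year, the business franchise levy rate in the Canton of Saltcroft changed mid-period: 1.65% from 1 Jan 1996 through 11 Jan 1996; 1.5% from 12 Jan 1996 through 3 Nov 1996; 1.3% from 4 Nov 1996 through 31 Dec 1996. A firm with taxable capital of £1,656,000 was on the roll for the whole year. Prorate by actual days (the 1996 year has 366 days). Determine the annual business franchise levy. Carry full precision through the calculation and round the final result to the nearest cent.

£24,389.80

1 Jan – 11 Jan 1996: 11 days at 1.65% → £1,656,000 × 1.65% × 11/366 = £821.2131
12 Jan – 3 Nov 1996: 297 days at 1.5% → £1,656,000 × 1.5% × 297/366 = £20,157.0492
4 Nov – 31 Dec 1996: 58 days at 1.3% → £1,656,000 × 1.3% × 58/366 = £3,411.5410
Total = £24,389.8033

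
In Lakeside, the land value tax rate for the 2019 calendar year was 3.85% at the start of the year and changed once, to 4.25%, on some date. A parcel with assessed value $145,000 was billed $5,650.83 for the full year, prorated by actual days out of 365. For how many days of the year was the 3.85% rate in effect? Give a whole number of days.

Let d = days at the first rate; then 365 − d days at the second rate.
$145,000 × [3.85%·d + 4.25%·(365−d)] / 365 = $5,650.83
Solving gives d = 322, so the new rate took effect on 19 November 2019.

322 days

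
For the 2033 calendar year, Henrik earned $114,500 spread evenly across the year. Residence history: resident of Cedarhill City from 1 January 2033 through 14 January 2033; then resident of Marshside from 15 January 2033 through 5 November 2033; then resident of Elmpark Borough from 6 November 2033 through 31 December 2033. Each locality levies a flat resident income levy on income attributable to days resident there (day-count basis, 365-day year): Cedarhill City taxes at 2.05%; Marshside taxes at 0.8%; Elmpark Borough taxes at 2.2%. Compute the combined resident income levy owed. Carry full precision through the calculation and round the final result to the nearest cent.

Cedarhill City, 1 January – 14 January 2033: 14 days → $114,500 × 2.05% × 14/365 = $90.0315
Marshside, 15 January – 5 November 2033: 295 days → $114,500 × 0.8% × 295/365 = $740.3288
Elmpark Borough, 6 November – 31 December 2033: 56 days → $114,500 × 2.2% × 56/365 = $386.4767
Total = $1,216.8370

$1,216.84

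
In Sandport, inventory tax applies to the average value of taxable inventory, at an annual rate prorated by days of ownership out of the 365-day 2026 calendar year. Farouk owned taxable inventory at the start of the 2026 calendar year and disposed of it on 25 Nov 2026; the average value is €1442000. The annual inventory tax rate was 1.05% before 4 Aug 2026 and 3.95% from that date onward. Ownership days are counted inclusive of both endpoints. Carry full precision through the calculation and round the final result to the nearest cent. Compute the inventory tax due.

1 Jan – 3 Aug 2026: 215 days at 1.05% → €1442000 × 1.05% × 215/365 = €8918.6712
4 Aug – 25 Nov 2026: 114 days at 3.95% → €1442000 × 3.95% × 114/365 = €17789.9342
Total = €26708.6055

€26708.61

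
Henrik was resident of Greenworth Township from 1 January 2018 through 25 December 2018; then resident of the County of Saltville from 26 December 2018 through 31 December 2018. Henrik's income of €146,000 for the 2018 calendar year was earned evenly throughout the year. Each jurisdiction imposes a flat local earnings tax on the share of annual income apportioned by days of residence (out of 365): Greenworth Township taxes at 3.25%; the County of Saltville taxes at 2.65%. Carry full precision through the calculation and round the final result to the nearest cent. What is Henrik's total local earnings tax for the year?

€4,730.60

Greenworth Township, 1 January – 25 December 2018: 359 days → €146,000 × 3.25% × 359/365 = €4,667.0000
The County of Saltville, 26 December – 31 December 2018: 6 days → €146,000 × 2.65% × 6/365 = €63.6000
Total = €4,730.6000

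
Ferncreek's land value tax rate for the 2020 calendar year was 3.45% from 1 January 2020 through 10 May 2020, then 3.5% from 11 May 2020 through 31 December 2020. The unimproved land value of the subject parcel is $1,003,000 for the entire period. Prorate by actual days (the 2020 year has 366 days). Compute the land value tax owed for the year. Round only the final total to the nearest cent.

$34,925.50

1 January – 10 May 2020: 131 days at 3.45% → $1,003,000 × 3.45% × 131/366 = $12,385.4057
11 May – 31 December 2020: 235 days at 3.5% → $1,003,000 × 3.5% × 235/366 = $22,540.0956
Total = $34,925.5014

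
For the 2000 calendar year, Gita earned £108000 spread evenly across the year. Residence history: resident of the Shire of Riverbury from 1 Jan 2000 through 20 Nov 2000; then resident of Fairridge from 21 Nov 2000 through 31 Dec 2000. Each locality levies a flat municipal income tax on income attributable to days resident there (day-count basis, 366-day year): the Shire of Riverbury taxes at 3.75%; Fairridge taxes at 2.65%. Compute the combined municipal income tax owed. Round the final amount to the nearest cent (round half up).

The Shire of Riverbury, 1 Jan – 20 Nov 2000: 325 days → £108000 × 3.75% × 325/366 = £3596.3115
Fairridge, 21 Nov – 31 Dec 2000: 41 days → £108000 × 2.65% × 41/366 = £320.6066
Total = £3916.9180

£3916.92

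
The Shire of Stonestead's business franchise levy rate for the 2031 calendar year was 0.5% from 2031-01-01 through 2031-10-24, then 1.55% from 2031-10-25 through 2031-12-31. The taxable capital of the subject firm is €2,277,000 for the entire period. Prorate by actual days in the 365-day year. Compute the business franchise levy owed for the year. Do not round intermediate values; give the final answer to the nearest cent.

2031-01-01 to 2031-10-24: 297 days at 0.5% → €2,277,000 × 0.5% × 297/365 = €9,263.9589
2031-10-25 to 2031-12-31: 68 days at 1.55% → €2,277,000 × 1.55% × 68/365 = €6,575.2274
Total = €15,839.1863

€15,839.19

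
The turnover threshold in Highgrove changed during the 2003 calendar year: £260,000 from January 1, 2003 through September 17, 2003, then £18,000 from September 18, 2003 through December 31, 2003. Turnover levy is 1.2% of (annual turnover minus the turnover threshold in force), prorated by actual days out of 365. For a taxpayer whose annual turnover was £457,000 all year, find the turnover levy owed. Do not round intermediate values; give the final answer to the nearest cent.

January 1 – September 17, 2003: 260 days, exemption £260,000 → (£457,000 − £260,000) × 1.2% × 260/365 = £1,683.9452
September 18 – December 31, 2003: 105 days, exemption £18,000 → (£457,000 − £18,000) × 1.2% × 105/365 = £1,515.4521
Total = £3,199.3973

£3,199.40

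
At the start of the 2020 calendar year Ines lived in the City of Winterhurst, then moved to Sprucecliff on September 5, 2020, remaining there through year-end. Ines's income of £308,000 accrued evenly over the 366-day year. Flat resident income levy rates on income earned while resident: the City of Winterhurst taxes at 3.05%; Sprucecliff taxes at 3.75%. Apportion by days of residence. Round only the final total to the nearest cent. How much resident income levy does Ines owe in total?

£10,089.10

The City of Winterhurst, January 1 – September 4, 2020: 248 days → £308,000 × 3.05% × 248/366 = £6,365.3333
Sprucecliff, September 5 – December 31, 2020: 118 days → £308,000 × 3.75% × 118/366 = £3,723.7705
Total = £10,089.1038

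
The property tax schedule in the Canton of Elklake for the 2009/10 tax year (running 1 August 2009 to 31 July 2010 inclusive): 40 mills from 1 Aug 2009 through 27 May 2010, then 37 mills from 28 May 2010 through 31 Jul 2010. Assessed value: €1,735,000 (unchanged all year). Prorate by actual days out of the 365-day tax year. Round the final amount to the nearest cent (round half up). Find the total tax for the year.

€68,473.08

1 Aug 2009 – 27 May 2010: 300 days at 40 mills → €1,735,000 × 4% × 300/365 = €57,041.0959
28 May – 31 Jul 2010: 65 days at 37 mills → €1,735,000 × 3.7% × 65/365 = €11,431.9863
Total = €68,473.0822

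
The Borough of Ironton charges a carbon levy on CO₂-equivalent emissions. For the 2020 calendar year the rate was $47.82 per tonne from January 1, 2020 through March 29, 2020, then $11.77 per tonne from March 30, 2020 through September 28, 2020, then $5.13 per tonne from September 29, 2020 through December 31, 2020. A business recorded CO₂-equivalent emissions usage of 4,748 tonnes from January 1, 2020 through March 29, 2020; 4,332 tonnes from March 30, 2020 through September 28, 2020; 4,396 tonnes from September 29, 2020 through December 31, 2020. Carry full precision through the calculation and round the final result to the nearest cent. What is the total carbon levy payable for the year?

$300,588.48

January 1 – March 29, 2020: 4,748 tonnes at $47.82/tonne → $227,049.36
March 30 – September 28, 2020: 4,332 tonnes at $11.77/tonne → $50,987.64
September 29 – December 31, 2020: 4,396 tonnes at $5.13/tonne → $22,551.48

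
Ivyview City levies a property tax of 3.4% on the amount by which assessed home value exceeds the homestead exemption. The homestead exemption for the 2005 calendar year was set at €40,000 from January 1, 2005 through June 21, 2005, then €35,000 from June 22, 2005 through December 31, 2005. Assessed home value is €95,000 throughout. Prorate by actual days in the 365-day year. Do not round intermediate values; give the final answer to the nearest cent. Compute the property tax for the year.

€1,959.89

January 1 – June 21, 2005: 172 days, exemption €40,000 → (€95,000 − €40,000) × 3.4% × 172/365 = €881.2055
June 22 – December 31, 2005: 193 days, exemption €35,000 → (€95,000 − €35,000) × 3.4% × 193/365 = €1,078.6849
Total = €1,959.8904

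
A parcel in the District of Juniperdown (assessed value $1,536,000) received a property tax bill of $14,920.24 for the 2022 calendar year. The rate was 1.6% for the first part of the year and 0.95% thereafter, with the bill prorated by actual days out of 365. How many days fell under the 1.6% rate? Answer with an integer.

Let d = days at the first rate; then 365 − d days at the second rate.
$1,536,000 × [1.6%·d + 0.95%·(365−d)] / 365 = $14,920.24
Solving gives d = 12, so the new rate took effect on 13 Jan 2022.

12 days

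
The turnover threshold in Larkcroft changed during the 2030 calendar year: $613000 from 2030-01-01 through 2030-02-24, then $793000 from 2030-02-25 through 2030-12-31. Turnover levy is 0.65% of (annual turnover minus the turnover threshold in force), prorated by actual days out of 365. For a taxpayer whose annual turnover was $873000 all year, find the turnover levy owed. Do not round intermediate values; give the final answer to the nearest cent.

2030-01-01 to 2030-02-24: 55 days, exemption $613000 → ($873000 − $613000) × 0.65% × 55/365 = $254.6575
2030-02-25 to 2030-12-31: 310 days, exemption $793000 → ($873000 − $793000) × 0.65% × 310/365 = $441.6438
Total = $696.3014

$696.30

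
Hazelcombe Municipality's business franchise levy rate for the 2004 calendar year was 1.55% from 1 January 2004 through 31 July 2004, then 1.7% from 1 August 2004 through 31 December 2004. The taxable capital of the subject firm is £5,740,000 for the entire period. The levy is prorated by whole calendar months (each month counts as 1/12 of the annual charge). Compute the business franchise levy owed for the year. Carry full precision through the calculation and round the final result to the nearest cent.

1 January – 31 July 2004: 7 months at 1.55% → £5,740,000 × 1.55% × 7/12 = £51,899.1667
1 August – 31 December 2004: 5 months at 1.7% → £5,740,000 × 1.7% × 5/12 = £40,658.3333
Total = £92,557.5000

£92,557.50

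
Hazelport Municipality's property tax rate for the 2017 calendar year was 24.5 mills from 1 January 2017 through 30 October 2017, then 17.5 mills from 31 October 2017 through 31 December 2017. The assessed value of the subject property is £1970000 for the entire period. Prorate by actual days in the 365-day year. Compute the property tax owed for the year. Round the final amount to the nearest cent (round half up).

1 January – 30 October 2017: 303 days at 24.5 mills → £1970000 × 2.45% × 303/365 = £40066.5616
31 October – 31 December 2017: 62 days at 17.5 mills → £1970000 × 1.75% × 62/365 = £5856.0274
Total = £45922.5890

£45922.59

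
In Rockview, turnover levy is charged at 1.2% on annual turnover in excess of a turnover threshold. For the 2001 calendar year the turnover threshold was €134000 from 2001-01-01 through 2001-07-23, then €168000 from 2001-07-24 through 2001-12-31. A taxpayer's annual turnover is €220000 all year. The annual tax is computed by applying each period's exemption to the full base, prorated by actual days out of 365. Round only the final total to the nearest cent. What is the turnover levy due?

€852.03

2001-01-01 to 2001-07-23: 204 days, exemption €134000 → (€220000 − €134000) × 1.2% × 204/365 = €576.7890
2001-07-24 to 2001-12-31: 161 days, exemption €168000 → (€220000 − €168000) × 1.2% × 161/365 = €275.2438
Total = €852.0329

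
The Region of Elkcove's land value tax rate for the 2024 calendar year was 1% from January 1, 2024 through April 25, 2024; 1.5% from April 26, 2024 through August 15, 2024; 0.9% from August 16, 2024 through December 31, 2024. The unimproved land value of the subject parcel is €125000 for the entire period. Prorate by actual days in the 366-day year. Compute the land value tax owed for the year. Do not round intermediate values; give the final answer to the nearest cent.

January 1 – April 25, 2024: 116 days at 1% → €125000 × 1% × 116/366 = €396.1749
April 26 – August 15, 2024: 112 days at 1.5% → €125000 × 1.5% × 112/366 = €573.7705
August 16 – December 31, 2024: 138 days at 0.9% → €125000 × 0.9% × 138/366 = €424.1803
Total = €1394.1257

€1394.13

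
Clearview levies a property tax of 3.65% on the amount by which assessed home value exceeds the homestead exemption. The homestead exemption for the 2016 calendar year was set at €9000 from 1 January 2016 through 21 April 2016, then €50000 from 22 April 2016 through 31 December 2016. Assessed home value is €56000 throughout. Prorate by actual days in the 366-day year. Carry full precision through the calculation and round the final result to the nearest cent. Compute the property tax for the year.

1 January – 21 April 2016: 112 days, exemption €9000 → (€56000 − €9000) × 3.65% × 112/366 = €524.9617
22 April – 31 December 2016: 254 days, exemption €50000 → (€56000 − €50000) × 3.65% × 254/366 = €151.9836
Total = €676.9454

€676.95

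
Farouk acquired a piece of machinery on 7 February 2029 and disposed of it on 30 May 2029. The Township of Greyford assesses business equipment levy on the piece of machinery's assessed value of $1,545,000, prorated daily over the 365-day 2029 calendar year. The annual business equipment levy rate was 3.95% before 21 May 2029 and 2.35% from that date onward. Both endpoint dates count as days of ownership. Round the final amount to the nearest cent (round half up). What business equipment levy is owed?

$18,216.18

7 February – 20 May 2029: 103 days at 3.95% → $1,545,000 × 3.95% × 103/365 = $17,221.4589
21 May – 30 May 2029: 10 days at 2.35% → $1,545,000 × 2.35% × 10/365 = $994.7260
Total = $18,216.1849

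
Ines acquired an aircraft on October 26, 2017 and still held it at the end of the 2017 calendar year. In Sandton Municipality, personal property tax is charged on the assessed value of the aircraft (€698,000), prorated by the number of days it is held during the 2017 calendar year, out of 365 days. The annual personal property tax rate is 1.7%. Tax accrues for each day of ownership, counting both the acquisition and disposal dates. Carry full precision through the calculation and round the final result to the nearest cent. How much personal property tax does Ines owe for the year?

Days held (October 26 – December 31, 2017): 67 out of 365
Tax = €698,000 × 1.7% × 67/365 = €2,178.1425

€2,178.14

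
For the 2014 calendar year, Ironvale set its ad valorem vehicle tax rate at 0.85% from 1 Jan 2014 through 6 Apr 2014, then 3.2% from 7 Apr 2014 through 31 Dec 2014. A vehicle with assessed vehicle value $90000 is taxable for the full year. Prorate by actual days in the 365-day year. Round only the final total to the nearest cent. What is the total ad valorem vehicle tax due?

1 Jan – 6 Apr 2014: 96 days at 0.85% → $90000 × 0.85% × 96/365 = $201.2055
7 Apr – 31 Dec 2014: 269 days at 3.2% → $90000 × 3.2% × 269/365 = $2122.5205
Total = $2323.7260

$2323.73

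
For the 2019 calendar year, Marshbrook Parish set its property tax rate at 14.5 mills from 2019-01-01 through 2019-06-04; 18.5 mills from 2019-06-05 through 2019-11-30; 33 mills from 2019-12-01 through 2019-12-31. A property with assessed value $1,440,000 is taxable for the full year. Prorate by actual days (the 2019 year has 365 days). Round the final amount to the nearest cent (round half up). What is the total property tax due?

2019-01-01 to 2019-06-04: 155 days at 14.5 mills → $1,440,000 × 1.45% × 155/365 = $8,866.8493
2019-06-05 to 2019-11-30: 179 days at 18.5 mills → $1,440,000 × 1.85% × 179/365 = $13,064.5479
2019-12-01 to 2019-12-31: 31 days at 33 mills → $1,440,000 × 3.3% × 31/365 = $4,035.9452
Total = $25,967.3425

$25,967.34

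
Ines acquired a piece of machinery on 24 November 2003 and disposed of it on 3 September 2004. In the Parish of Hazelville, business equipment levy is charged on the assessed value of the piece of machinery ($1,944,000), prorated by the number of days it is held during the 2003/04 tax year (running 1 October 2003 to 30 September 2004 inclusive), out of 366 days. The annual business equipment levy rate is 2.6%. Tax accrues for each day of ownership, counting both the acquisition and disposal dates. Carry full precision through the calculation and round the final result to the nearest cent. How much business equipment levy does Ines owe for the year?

Days held (24 November 2003 – 3 September 2004): 285 out of 366
Tax = $1,944,000 × 2.6% × 285/366 = $39,358.0328

$39,358.03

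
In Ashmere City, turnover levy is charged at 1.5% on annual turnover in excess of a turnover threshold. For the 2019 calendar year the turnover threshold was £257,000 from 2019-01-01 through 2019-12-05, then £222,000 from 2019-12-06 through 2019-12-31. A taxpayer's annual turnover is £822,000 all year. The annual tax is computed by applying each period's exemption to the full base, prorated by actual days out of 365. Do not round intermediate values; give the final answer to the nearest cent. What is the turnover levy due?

£8,512.40

2019-01-01 to 2019-12-05: 339 days, exemption £257,000 → (£822,000 − £257,000) × 1.5% × 339/365 = £7,871.3014
2019-12-06 to 2019-12-31: 26 days, exemption £222,000 → (£822,000 − £222,000) × 1.5% × 26/365 = £641.0959
Total = £8,512.3973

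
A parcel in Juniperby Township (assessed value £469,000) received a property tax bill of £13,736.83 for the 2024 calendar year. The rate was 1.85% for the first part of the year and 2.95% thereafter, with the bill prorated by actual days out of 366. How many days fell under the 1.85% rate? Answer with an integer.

7 days

Let d = days at the first rate; then 366 − d days at the second rate.
£469,000 × [1.85%·d + 2.95%·(366−d)] / 366 = £13,736.83
Solving gives d = 7, so the new rate took effect on 8 January 2024.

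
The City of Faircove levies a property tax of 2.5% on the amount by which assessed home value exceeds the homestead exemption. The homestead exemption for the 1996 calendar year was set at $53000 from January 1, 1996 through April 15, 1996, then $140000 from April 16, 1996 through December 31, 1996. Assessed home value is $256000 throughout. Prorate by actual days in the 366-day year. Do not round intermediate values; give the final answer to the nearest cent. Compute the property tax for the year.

$3529.92

January 1 – April 15, 1996: 106 days, exemption $53000 → ($256000 − $53000) × 2.5% × 106/366 = $1469.8087
April 16 – December 31, 1996: 260 days, exemption $140000 → ($256000 − $140000) × 2.5% × 260/366 = $2060.1093
Total = $3529.9180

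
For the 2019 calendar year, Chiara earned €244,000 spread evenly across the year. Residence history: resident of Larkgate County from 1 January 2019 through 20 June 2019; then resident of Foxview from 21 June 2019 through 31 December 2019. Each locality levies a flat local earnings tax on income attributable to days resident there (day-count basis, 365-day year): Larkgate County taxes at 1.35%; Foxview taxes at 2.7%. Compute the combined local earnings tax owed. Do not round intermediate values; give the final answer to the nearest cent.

Larkgate County, 1 January – 20 June 2019: 171 days → €244,000 × 1.35% × 171/365 = €1,543.2164
Foxview, 21 June – 31 December 2019: 194 days → €244,000 × 2.7% × 194/365 = €3,501.5671
Total = €5,044.7836

€5,044.78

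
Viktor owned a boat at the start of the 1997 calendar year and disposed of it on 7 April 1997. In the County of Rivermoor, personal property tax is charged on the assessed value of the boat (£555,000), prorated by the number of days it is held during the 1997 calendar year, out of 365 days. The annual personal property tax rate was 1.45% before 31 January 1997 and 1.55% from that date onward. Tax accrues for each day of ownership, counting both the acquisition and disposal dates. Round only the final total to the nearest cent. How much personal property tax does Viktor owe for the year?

1 January – 30 January 1997: 30 days at 1.45% → £555,000 × 1.45% × 30/365 = £661.4384
31 January – 7 April 1997: 67 days at 1.55% → £555,000 × 1.55% × 67/365 = £1,579.0890
Total = £2,240.5274

£2,240.53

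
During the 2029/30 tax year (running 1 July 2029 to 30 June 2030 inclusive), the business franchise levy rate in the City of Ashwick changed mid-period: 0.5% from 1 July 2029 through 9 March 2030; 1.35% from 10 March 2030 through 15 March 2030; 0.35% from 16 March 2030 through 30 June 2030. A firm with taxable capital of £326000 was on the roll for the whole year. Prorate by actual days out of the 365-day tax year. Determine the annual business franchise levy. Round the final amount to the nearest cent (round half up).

£1532.20

1 July 2029 – 9 March 2030: 252 days at 0.5% → £326000 × 0.5% × 252/365 = £1125.3699
10 March – 15 March 2030: 6 days at 1.35% → £326000 × 1.35% × 6/365 = £72.3452
16 March – 30 June 2030: 107 days at 0.35% → £326000 × 0.35% × 107/365 = £334.4849
Total = £1532.2000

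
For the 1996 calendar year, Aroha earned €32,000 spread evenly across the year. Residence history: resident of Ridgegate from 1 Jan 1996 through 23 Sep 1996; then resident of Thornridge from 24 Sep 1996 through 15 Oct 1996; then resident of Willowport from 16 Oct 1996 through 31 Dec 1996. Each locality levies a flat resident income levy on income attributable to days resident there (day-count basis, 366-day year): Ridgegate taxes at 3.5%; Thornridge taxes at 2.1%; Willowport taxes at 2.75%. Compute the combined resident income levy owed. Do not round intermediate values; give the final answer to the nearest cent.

Ridgegate, 1 Jan – 23 Sep 1996: 267 days → €32,000 × 3.5% × 267/366 = €817.0492
Thornridge, 24 Sep – 15 Oct 1996: 22 days → €32,000 × 2.1% × 22/366 = €40.3934
Willowport, 16 Oct – 31 Dec 1996: 77 days → €32,000 × 2.75% × 77/366 = €185.1366
Total = €1,042.5792

€1,042.58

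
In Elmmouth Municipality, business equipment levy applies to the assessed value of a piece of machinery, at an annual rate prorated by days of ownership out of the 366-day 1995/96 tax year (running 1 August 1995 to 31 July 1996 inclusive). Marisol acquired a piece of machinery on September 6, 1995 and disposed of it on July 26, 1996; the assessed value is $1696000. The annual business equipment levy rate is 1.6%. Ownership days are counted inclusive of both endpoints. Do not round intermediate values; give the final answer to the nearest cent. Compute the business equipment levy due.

$24096.17

Days held (September 6, 1995 – July 26, 1996): 325 out of 366
Tax = $1696000 × 1.6% × 325/366 = $24096.1749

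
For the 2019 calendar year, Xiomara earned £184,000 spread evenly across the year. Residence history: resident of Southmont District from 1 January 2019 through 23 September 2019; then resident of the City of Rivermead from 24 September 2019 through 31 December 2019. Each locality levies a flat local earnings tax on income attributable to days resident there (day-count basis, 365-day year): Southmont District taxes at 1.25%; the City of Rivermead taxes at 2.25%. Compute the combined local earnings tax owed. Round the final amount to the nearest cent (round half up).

Southmont District, 1 January – 23 September 2019: 266 days → £184,000 × 1.25% × 266/365 = £1,676.1644
The City of Rivermead, 24 September – 31 December 2019: 99 days → £184,000 × 2.25% × 99/365 = £1,122.9041
Total = £2,799.0685

£2,799.07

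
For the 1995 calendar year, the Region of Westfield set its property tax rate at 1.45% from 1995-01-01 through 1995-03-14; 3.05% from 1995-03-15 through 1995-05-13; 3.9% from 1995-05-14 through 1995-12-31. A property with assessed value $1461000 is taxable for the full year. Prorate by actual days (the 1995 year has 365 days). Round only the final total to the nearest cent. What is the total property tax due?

1995-01-01 to 1995-03-14: 73 days at 1.45% → $1461000 × 1.45% × 73/365 = $4236.9000
1995-03-15 to 1995-05-13: 60 days at 3.05% → $1461000 × 3.05% × 60/365 = $7325.0137
1995-05-14 to 1995-12-31: 232 days at 3.9% → $1461000 × 3.9% × 232/365 = $36216.7890
Total = $47778.7027

$47778.70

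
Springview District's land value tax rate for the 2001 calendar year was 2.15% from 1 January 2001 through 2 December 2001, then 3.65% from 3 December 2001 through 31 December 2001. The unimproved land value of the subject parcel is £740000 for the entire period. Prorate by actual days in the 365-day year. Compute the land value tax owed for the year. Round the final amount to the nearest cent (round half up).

£16791.92

1 January – 2 December 2001: 336 days at 2.15% → £740000 × 2.15% × 336/365 = £14645.9178
3 December – 31 December 2001: 29 days at 3.65% → £740000 × 3.65% × 29/365 = £2146.0000
Total = £16791.9178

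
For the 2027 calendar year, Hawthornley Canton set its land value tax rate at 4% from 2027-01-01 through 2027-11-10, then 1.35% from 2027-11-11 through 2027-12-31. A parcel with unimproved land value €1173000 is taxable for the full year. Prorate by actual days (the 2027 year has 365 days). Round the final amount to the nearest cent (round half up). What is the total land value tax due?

2027-01-01 to 2027-11-10: 314 days at 4% → €1173000 × 4% × 314/365 = €40364.0548
2027-11-11 to 2027-12-31: 51 days at 1.35% → €1173000 × 1.35% × 51/365 = €2212.6315
Total = €42576.6863

€42576.69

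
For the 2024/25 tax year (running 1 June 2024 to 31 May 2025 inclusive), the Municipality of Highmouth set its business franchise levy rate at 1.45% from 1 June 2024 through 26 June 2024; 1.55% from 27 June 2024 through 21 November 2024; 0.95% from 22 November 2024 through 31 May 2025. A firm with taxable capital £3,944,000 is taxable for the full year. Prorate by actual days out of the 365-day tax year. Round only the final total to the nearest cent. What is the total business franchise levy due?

1 June – 26 June 2024: 26 days at 1.45% → £3,944,000 × 1.45% × 26/365 = £4,073.6658
27 June – 21 November 2024: 148 days at 1.55% → £3,944,000 × 1.55% × 148/365 = £24,787.7699
22 November 2024 – 31 May 2025: 191 days at 0.95% → £3,944,000 × 0.95% × 191/365 = £19,606.5425
Total = £48,467.9781

£48,467.98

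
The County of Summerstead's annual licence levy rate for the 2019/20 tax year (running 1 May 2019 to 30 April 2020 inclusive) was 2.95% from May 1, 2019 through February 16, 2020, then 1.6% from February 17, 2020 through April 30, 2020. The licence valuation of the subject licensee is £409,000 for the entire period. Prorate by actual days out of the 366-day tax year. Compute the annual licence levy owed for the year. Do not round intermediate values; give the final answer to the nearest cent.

May 1, 2019 – February 16, 2020: 292 days at 2.95% → £409,000 × 2.95% × 292/366 = £9,626.0273
February 17 – April 30, 2020: 74 days at 1.6% → £409,000 × 1.6% × 74/366 = £1,323.1038
Total = £10,949.1311

£10,949.13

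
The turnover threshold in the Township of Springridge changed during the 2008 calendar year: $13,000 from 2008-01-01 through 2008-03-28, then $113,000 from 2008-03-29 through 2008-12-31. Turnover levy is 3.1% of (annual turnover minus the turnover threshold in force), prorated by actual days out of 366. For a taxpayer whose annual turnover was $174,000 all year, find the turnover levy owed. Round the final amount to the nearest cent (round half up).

2008-01-01 to 2008-03-28: 88 days, exemption $13,000 → ($174,000 − $13,000) × 3.1% × 88/366 = $1,200.0219
2008-03-29 to 2008-12-31: 278 days, exemption $113,000 → ($174,000 − $113,000) × 3.1% × 278/366 = $1,436.3333
Total = $2,636.3552

$2,636.36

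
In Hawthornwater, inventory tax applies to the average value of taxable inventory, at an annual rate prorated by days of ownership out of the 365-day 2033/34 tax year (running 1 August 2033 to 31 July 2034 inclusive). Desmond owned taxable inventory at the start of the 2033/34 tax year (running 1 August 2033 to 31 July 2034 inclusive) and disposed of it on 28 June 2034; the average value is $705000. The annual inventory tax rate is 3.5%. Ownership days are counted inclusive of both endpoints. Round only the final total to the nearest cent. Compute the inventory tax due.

$22444.11

Days held (1 August 2033 – 28 June 2034): 332 out of 365
Tax = $705000 × 3.5% × 332/365 = $22444.1096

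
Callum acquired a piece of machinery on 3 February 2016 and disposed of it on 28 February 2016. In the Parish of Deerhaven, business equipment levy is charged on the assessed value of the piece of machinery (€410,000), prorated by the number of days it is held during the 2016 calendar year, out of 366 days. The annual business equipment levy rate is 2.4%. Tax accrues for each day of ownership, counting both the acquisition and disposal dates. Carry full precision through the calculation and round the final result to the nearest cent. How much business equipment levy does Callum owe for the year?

Days held (3 February – 28 February 2016): 26 out of 366
Tax = €410,000 × 2.4% × 26/366 = €699.0164

€699.02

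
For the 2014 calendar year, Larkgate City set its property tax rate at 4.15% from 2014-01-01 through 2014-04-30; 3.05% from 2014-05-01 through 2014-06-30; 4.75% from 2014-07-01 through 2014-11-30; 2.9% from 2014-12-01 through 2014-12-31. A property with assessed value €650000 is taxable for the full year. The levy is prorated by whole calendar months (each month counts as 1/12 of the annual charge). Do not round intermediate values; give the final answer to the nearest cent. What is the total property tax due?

€26731.25

2014-01-01 to 2014-04-30: 4 months at 4.15% → €650000 × 4.15% × 4/12 = €8991.6667
2014-05-01 to 2014-06-30: 2 months at 3.05% → €650000 × 3.05% × 2/12 = €3304.1667
2014-07-01 to 2014-11-30: 5 months at 4.75% → €650000 × 4.75% × 5/12 = €12864.5833
2014-12-01 to 2014-12-31: 1 month at 2.9% → €650000 × 2.9% × 1/12 = €1570.8333
Total = €26731.2500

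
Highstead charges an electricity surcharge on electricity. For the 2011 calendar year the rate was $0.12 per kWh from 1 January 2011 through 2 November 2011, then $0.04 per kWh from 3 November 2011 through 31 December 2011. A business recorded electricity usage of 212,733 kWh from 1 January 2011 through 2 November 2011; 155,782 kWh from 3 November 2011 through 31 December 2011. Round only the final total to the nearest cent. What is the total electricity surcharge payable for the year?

$31759.24

1 January – 2 November 2011: 212,733 kWh at $0.12/kWh → $25527.96
3 November – 31 December 2011: 155,782 kWh at $0.04/kWh → $6231.28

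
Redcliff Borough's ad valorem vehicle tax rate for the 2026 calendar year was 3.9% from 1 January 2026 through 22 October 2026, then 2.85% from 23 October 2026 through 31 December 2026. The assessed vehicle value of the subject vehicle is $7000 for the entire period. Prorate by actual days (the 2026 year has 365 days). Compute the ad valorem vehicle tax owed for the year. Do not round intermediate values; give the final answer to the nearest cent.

1 January – 22 October 2026: 295 days at 3.9% → $7000 × 3.9% × 295/365 = $220.6438
23 October – 31 December 2026: 70 days at 2.85% → $7000 × 2.85% × 70/365 = $38.2603
Total = $258.9041

$258.90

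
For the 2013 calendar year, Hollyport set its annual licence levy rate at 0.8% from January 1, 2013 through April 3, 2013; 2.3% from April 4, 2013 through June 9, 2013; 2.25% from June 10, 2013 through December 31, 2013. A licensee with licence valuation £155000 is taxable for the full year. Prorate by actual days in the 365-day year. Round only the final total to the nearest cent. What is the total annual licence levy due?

£2929.08

January 1 – April 3, 2013: 93 days at 0.8% → £155000 × 0.8% × 93/365 = £315.9452
April 4 – June 9, 2013: 67 days at 2.3% → £155000 × 2.3% × 67/365 = £654.3973
June 10 – December 31, 2013: 205 days at 2.25% → £155000 × 2.25% × 205/365 = £1958.7329
Total = £2929.0753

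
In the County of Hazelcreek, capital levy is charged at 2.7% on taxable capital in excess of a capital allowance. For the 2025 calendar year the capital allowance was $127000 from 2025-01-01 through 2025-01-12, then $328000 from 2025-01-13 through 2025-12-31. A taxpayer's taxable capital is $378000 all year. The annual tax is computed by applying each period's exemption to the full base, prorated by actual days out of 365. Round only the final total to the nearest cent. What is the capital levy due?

2025-01-01 to 2025-01-12: 12 days, exemption $127000 → ($378000 − $127000) × 2.7% × 12/365 = $222.8055
2025-01-13 to 2025-12-31: 353 days, exemption $328000 → ($378000 − $328000) × 2.7% × 353/365 = $1305.6164
Total = $1528.4219

$1528.42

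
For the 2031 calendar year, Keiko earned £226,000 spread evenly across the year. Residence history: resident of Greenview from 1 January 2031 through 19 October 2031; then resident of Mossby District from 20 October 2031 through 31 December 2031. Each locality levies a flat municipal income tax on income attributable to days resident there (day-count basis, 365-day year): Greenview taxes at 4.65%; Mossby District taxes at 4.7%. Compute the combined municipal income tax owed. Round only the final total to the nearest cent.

Greenview, 1 January – 19 October 2031: 292 days → £226,000 × 4.65% × 292/365 = £8,407.2000
Mossby District, 20 October – 31 December 2031: 73 days → £226,000 × 4.7% × 73/365 = £2,124.4000
Total = £10,531.6000

£10,531.60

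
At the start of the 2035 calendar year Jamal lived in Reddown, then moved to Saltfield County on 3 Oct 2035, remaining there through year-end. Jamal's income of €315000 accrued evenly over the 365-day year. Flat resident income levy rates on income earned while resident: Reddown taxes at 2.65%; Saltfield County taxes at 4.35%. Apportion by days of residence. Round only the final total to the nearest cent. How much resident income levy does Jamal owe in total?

Reddown, 1 Jan – 2 Oct 2035: 275 days → €315000 × 2.65% × 275/365 = €6289.2123
Saltfield County, 3 Oct – 31 Dec 2035: 90 days → €315000 × 4.35% × 90/365 = €3378.6986
Total = €9667.9110

€9667.91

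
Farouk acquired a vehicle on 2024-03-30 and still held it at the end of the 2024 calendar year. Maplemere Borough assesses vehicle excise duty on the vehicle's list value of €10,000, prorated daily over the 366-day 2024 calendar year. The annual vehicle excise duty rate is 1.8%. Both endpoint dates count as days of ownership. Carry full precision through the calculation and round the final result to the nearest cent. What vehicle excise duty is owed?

Days held (2024-03-30 to 2024-12-31): 277 out of 366
Tax = €10,000 × 1.8% × 277/366 = €136.2295

€136.23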